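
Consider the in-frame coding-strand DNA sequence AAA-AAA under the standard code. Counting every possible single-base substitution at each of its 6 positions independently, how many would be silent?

Codon 1 (AAA, Lys): 1 synonymous substitution.
Codon 2 (AAA, Lys): 1 synonymous substitution.
Total: 1 + 1 = 2.

2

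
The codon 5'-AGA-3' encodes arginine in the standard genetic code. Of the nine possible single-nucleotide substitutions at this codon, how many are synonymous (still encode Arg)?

2

Position 1: CGA → 1 synonymous.
Position 2: none → 0 synonymous.
Position 3: AGG → 1 synonymous.
Total: 1 + 0 + 1 = 2.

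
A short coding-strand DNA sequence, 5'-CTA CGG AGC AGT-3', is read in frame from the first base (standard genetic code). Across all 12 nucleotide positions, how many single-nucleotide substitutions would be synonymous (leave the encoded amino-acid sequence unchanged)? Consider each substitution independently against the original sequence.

Codon 1 (CTA, Leu): 4 synonymous substitutions.
Codon 2 (CGG, Arg): 4 synonymous substitutions.
Codon 3 (AGC, Ser): 1 synonymous substitution.
Codon 4 (AGT, Ser): 1 synonymous substitution.
Total: 4 + 4 + 1 + 1 = 10.

10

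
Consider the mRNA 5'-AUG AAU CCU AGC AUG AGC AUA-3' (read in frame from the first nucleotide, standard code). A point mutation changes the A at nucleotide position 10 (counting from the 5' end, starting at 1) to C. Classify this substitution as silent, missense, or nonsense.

Position 10 falls in codon 4: AGC → Ser.
After the substitution the codon is CGC → Arg.
Ser ≠ Arg, so this is a missense mutation.

missense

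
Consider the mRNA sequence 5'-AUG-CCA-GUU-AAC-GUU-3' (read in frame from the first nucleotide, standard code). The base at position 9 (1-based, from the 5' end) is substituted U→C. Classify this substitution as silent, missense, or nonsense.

Position 9 falls in codon 3: GUU → Val.
After the substitution the codon is GUC → Val.
Both encode Val, so the change is synonymous.

silent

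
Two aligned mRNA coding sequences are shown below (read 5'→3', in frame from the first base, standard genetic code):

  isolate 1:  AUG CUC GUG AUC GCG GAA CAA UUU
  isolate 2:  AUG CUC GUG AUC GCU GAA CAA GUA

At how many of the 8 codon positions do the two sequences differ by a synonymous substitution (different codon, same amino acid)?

Codon 1: AUG Met / AUG Met — identical.
Codon 2: CUC Leu / CUC Leu — identical.
Codon 3: GUG Val / GUG Val — identical.
Codon 4: AUC Ile / AUC Ile — identical.
Codon 5: GCG Ala / GCU Ala — synonymous.
Codon 6: GAA Glu / GAA Glu — identical.
Codon 7: CAA Gln / CAA Gln — identical.
Codon 8: UUU Phe / GUA Val — nonsynonymous.
Synonymous differences: 1.

1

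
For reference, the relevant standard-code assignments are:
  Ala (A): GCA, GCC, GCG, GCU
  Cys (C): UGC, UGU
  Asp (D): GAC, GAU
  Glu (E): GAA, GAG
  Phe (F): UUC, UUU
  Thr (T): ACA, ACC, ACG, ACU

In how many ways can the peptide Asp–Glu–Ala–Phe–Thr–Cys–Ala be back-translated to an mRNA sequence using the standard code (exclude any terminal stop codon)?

1024

Asp: 2 codons.
Glu: 2 codons.
Ala: 4 codons.
Phe: 2 codons.
Thr: 4 codons.
Cys: 2 codons.
Ala: 4 codons.
2 × 2 × 4 × 2 × 4 × 2 × 4 = 1024.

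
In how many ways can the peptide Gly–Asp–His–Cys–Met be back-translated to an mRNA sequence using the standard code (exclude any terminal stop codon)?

Gly: 4 codons.
Asp: 2 codons.
His: 2 codons.
Cys: 2 codons.
Met: 1 codon.
4 × 2 × 2 × 2 × 1 = 32.

32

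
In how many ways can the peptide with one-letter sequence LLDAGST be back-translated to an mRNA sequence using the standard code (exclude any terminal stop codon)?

Leu: 6 codons.
Leu: 6 codons.
Asp: 2 codons.
Ala: 4 codons.
Gly: 4 codons.
Ser: 6 codons.
Thr: 4 codons.
6 × 6 × 2 × 4 × 4 × 6 × 4 = 27648.

27648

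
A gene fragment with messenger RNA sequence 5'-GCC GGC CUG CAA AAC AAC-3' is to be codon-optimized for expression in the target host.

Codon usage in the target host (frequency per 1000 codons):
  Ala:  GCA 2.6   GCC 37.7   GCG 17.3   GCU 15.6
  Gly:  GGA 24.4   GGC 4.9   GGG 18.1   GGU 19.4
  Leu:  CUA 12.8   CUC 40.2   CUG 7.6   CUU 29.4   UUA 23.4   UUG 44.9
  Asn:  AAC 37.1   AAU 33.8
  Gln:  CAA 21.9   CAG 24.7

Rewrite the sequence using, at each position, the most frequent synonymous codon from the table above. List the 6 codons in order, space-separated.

GCC GGA UUG CAG AAC AAC

Codon 1 (Ala): best is GCC at 37.7.
Codon 2 (Gly): best is GGA at 24.4.
Codon 3 (Leu): best is UUG at 44.9.
Codon 4 (Gln): best is CAG at 24.7.
Codon 5 (Asn): best is AAC at 37.1.
Codon 6 (Asn): best is AAC at 37.1.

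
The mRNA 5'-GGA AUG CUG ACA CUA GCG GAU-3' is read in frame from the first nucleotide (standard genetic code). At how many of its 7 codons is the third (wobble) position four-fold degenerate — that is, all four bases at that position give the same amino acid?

5

Codon 1 GGA (Gly): third position 4-fold.
Codon 2 AUG (Met): third position 1-fold.
Codon 3 CUG (Leu): third position 4-fold.
Codon 4 ACA (Thr): third position 4-fold.
Codon 5 CUA (Leu): third position 4-fold.
Codon 6 GCG (Ala): third position 4-fold.
Codon 7 GAU (Asp): third position 2-fold.
Four-fold degenerate third positions: 5.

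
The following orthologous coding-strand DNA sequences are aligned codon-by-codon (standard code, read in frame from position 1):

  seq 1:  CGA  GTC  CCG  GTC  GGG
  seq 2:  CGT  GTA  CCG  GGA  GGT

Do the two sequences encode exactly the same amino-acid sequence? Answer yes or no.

no

Codon 1: CGA Arg / CGT Arg — synonymous.
Codon 2: GTC Val / GTA Val — synonymous.
Codon 3: CCG Pro / CCG Pro — identical.
Codon 4: GTC Val / GGA Gly — nonsynonymous.
Codon 5: GGG Gly / GGT Gly — synonymous.
Nonsynonymous differences: 1 → different protein.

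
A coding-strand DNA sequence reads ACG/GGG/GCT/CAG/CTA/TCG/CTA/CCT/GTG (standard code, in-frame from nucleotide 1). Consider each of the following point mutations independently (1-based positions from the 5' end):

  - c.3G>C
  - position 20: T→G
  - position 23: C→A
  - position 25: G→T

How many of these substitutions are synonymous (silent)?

1

Codon 1: ACG (Thr) → ACC (Thr) — synonymous.
Codon 7: CTA (Leu) → CGA (Arg) — missense.
Codon 8: CCT (Pro) → CAT (His) — missense.
Codon 9: GTG (Val) → TTG (Leu) — missense.
Synonymous: 1 of 4.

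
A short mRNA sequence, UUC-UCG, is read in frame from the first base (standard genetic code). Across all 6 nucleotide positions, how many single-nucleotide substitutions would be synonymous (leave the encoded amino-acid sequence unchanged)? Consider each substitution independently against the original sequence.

4

Codon 1 (UUC, Phe): 1 synonymous substitution.
Codon 2 (UCG, Ser): 3 synonymous substitutions.
Total: 1 + 3 = 4.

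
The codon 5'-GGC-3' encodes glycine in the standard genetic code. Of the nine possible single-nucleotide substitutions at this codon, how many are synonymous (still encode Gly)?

Position 1: none → 0 synonymous.
Position 2: none → 0 synonymous.
Position 3: GGU, GGA, GGG → 3 synonymous.
Total: 0 + 0 + 3 = 3.

3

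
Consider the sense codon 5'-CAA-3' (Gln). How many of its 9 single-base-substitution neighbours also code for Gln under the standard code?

Position 1: none → 0 synonymous.
Position 2: none → 0 synonymous.
Position 3: CAG → 1 synonymous.
Total: 0 + 0 + 1 = 1.

1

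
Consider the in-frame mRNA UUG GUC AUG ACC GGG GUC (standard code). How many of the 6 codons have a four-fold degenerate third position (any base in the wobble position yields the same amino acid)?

4

Codon 1 UUG (Leu): third position 2-fold.
Codon 2 GUC (Val): third position 4-fold.
Codon 3 AUG (Met): third position 1-fold.
Codon 4 ACC (Thr): third position 4-fold.
Codon 5 GGG (Gly): third position 4-fold.
Codon 6 GUC (Val): third position 4-fold.
Four-fold degenerate third positions: 4.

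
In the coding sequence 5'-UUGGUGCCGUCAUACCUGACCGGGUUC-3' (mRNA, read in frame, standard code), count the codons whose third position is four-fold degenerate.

6

Codon 1 UUG (Leu): third position 2-fold.
Codon 2 GUG (Val): third position 4-fold.
Codon 3 CCG (Pro): third position 4-fold.
Codon 4 UCA (Ser): third position 4-fold.
Codon 5 UAC (Tyr): third position 2-fold.
Codon 6 CUG (Leu): third position 4-fold.
Codon 7 ACC (Thr): third position 4-fold.
Codon 8 GGG (Gly): third position 4-fold.
Codon 9 UUC (Phe): third position 2-fold.
Four-fold degenerate third positions: 6.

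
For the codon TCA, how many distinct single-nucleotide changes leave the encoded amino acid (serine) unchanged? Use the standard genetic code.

Position 1: none → 0 synonymous.
Position 2: none → 0 synonymous.
Position 3: TCT, TCC, TCG → 3 synonymous.
Total: 0 + 0 + 3 = 3.

3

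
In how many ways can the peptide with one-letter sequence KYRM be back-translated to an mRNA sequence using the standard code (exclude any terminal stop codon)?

Lys: 2 codons.
Tyr: 2 codons.
Arg: 6 codons.
Met: 1 codon.
2 × 2 × 6 × 1 = 24.

24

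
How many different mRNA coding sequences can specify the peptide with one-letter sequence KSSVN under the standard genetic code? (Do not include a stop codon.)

Lys: 2 codons.
Ser: 6 codons.
Ser: 6 codons.
Val: 4 codons.
Asn: 2 codons.
2 × 6 × 6 × 4 × 2 = 576.

576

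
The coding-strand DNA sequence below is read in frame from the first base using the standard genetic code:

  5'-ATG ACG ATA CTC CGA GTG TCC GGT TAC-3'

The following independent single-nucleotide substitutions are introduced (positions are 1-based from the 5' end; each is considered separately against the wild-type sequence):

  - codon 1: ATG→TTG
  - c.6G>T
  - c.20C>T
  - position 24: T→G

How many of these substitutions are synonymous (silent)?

2

Codon 1: ATG (Met) → TTG (Leu) — missense.
Codon 2: ACG (Thr) → ACT (Thr) — synonymous.
Codon 7: TCC (Ser) → TTC (Phe) — missense.
Codon 8: GGT (Gly) → GGG (Gly) — synonymous.
Synonymous: 2 of 4.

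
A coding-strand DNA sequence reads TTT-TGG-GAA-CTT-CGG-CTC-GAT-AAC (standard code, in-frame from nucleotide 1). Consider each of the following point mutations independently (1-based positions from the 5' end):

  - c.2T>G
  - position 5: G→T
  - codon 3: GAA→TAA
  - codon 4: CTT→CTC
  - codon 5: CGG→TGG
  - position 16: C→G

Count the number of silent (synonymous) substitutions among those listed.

Codon 1: TTT (Phe) → TGT (Cys) — missense.
Codon 2: TGG (Trp) → TTG (Leu) — missense.
Codon 3: GAA (Glu) → TAA (Stop) — nonsense.
Codon 4: CTT (Leu) → CTC (Leu) — synonymous.
Codon 5: CGG (Arg) → TGG (Trp) — missense.
Codon 6: CTC (Leu) → GTC (Val) — missense.
Synonymous: 1 of 6.

1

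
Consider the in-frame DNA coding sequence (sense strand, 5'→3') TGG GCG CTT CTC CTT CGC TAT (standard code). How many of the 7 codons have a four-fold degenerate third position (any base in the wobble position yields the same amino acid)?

5

Codon 1 TGG (Trp): third position 1-fold.
Codon 2 GCG (Ala): third position 4-fold.
Codon 3 CTT (Leu): third position 4-fold.
Codon 4 CTC (Leu): third position 4-fold.
Codon 5 CTT (Leu): third position 4-fold.
Codon 6 CGC (Arg): third position 4-fold.
Codon 7 TAT (Tyr): third position 2-fold.
Four-fold degenerate third positions: 5.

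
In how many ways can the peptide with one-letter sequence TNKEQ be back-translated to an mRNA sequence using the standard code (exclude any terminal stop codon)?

64

Thr: 4 codons.
Asn: 2 codons.
Lys: 2 codons.
Glu: 2 codons.
Gln: 2 codons.
4 × 2 × 2 × 2 × 2 = 64.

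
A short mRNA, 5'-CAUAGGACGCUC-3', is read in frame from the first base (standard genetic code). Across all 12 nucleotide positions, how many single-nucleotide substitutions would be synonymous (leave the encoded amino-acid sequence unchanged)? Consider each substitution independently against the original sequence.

9

Codon 1 (CAU, His): 1 synonymous substitution.
Codon 2 (AGG, Arg): 2 synonymous substitutions.
Codon 3 (ACG, Thr): 3 synonymous substitutions.
Codon 4 (CUC, Leu): 3 synonymous substitutions.
Total: 1 + 2 + 3 + 3 = 9.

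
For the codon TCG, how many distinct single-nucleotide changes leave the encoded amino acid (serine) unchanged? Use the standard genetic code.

Position 1: none → 0 synonymous.
Position 2: none → 0 synonymous.
Position 3: TCT, TCC, TCA → 3 synonymous.
Total: 0 + 0 + 3 = 3.

3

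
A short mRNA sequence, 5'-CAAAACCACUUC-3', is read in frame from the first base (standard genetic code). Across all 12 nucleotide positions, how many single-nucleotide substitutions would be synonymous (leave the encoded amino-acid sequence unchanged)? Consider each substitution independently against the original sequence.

4

Codon 1 (CAA, Gln): 1 synonymous substitution.
Codon 2 (AAC, Asn): 1 synonymous substitution.
Codon 3 (CAC, His): 1 synonymous substitution.
Codon 4 (UUC, Phe): 1 synonymous substitution.
Total: 1 + 1 + 1 + 1 = 4.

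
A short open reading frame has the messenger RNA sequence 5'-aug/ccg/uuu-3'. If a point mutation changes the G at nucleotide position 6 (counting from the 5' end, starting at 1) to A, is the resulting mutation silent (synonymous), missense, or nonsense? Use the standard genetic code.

silent

Position 6 falls in codon 2: CCG → Pro.
After the substitution the codon is CCA → Pro.
Both encode Pro, so the change is synonymous.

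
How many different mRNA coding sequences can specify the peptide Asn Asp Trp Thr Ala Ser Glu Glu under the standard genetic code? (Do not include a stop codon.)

1536

Asn: 2 codons.
Asp: 2 codons.
Trp: 1 codon.
Thr: 4 codons.
Ala: 4 codons.
Ser: 6 codons.
Glu: 2 codons.
Glu: 2 codons.
2 × 2 × 1 × 4 × 4 × 6 × 2 × 2 = 1536.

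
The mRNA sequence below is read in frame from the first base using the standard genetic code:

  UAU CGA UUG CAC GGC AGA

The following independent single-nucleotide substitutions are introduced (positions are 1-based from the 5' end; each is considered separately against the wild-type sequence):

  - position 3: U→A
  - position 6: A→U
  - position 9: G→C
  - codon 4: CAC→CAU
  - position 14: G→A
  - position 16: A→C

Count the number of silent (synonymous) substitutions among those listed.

Codon 1: UAU (Tyr) → UAA (Stop) — nonsense.
Codon 2: CGA (Arg) → CGU (Arg) — synonymous.
Codon 3: UUG (Leu) → UUC (Phe) — missense.
Codon 4: CAC (His) → CAU (His) — synonymous.
Codon 5: GGC (Gly) → GAC (Asp) — missense.
Codon 6: AGA (Arg) → CGA (Arg) — synonymous.
Synonymous: 3 of 6.

3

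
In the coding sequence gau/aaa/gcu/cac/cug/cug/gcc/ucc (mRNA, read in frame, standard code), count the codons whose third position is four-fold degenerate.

5

Codon 1 GAU (Asp): third position 2-fold.
Codon 2 AAA (Lys): third position 2-fold.
Codon 3 GCU (Ala): third position 4-fold.
Codon 4 CAC (His): third position 2-fold.
Codon 5 CUG (Leu): third position 4-fold.
Codon 6 CUG (Leu): third position 4-fold.
Codon 7 GCC (Ala): third position 4-fold.
Codon 8 UCC (Ser): third position 4-fold.
Four-fold degenerate third positions: 5.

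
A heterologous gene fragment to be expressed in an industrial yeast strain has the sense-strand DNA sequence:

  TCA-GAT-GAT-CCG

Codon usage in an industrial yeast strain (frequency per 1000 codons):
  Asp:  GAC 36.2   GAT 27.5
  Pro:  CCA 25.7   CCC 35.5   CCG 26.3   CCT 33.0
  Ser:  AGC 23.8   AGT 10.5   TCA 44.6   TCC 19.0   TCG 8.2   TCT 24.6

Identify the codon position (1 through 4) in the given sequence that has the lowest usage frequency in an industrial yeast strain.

4

Codon 1 TCA (Ser): 44.6 per 1000.
Codon 2 GAT (Asp): 27.5 per 1000.
Codon 3 GAT (Asp): 27.5 per 1000.
Codon 4 CCG (Pro): 26.3 per 1000.
Lowest frequency is 26.3 at codon 4.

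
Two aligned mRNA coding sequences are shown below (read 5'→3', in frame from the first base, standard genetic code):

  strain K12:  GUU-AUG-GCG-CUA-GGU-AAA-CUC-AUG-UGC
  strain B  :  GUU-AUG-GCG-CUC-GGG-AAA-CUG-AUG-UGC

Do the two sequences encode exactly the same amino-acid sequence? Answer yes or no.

Codon 1: GUU Val / GUU Val — identical.
Codon 2: AUG Met / AUG Met — identical.
Codon 3: GCG Ala / GCG Ala — identical.
Codon 4: CUA Leu / CUC Leu — synonymous.
Codon 5: GGU Gly / GGG Gly — synonymous.
Codon 6: AAA Lys / AAA Lys — identical.
Codon 7: CUC Leu / CUG Leu — synonymous.
Codon 8: AUG Met / AUG Met — identical.
Codon 9: UGC Cys / UGC Cys — identical.
Nonsynonymous differences: 0 → same protein.

yes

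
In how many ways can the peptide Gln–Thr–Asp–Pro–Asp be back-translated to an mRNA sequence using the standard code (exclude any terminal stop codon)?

Gln: 2 codons.
Thr: 4 codons.
Asp: 2 codons.
Pro: 4 codons.
Asp: 2 codons.
2 × 4 × 2 × 4 × 2 = 128.

128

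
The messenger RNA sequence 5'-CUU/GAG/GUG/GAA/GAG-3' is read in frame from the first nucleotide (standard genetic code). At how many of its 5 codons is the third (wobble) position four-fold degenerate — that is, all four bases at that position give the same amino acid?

Codon 1 CUU (Leu): third position 4-fold.
Codon 2 GAG (Glu): third position 2-fold.
Codon 3 GUG (Val): third position 4-fold.
Codon 4 GAA (Glu): third position 2-fold.
Codon 5 GAG (Glu): third position 2-fold.
Four-fold degenerate third positions: 2.

2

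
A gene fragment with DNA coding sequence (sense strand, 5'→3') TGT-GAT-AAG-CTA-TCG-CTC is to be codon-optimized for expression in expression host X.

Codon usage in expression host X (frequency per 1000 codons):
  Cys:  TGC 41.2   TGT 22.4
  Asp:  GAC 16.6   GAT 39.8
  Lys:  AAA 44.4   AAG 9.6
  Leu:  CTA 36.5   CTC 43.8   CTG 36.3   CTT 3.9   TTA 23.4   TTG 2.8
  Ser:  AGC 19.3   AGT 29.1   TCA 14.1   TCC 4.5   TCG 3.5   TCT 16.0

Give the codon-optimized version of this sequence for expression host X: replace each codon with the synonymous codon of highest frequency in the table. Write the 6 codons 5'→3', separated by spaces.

Codon 1 (Cys): best is TGC at 41.2.
Codon 2 (Asp): best is GAT at 39.8.
Codon 3 (Lys): best is AAA at 44.4.
Codon 4 (Leu): best is CTC at 43.8.
Codon 5 (Ser): best is AGT at 29.1.
Codon 6 (Leu): best is CTC at 43.8.

TGC GAT AAA CTC AGT CTC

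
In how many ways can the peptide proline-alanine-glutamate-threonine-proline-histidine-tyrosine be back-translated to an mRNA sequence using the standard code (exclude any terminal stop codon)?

Pro: 4 codons.
Ala: 4 codons.
Glu: 2 codons.
Thr: 4 codons.
Pro: 4 codons.
His: 2 codons.
Tyr: 2 codons.
4 × 4 × 2 × 4 × 4 × 2 × 2 = 2048.

2048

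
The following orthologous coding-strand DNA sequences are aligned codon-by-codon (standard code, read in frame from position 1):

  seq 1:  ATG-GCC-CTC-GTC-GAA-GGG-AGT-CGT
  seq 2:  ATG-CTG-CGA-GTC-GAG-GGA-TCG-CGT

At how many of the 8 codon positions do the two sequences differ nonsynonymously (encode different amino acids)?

Codon 1: ATG Met / ATG Met — identical.
Codon 2: GCC Ala / CTG Leu — nonsynonymous.
Codon 3: CTC Leu / CGA Arg — nonsynonymous.
Codon 4: GTC Val / GTC Val — identical.
Codon 5: GAA Glu / GAG Glu — synonymous.
Codon 6: GGG Gly / GGA Gly — synonymous.
Codon 7: AGT Ser / TCG Ser — synonymous.
Codon 8: CGT Arg / CGT Arg — identical.
Nonsynonymous differences: 2.

2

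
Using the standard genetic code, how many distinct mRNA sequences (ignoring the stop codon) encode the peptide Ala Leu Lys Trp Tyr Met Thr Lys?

Ala: 4 codons.
Leu: 6 codons.
Lys: 2 codons.
Trp: 1 codon.
Tyr: 2 codons.
Met: 1 codon.
Thr: 4 codons.
Lys: 2 codons.
4 × 6 × 2 × 1 × 2 × 1 × 4 × 2 = 768.

768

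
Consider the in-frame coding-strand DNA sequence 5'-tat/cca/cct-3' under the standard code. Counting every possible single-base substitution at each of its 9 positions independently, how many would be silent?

7

Codon 1 (TAT, Tyr): 1 synonymous substitution.
Codon 2 (CCA, Pro): 3 synonymous substitutions.
Codon 3 (CCT, Pro): 3 synonymous substitutions.
Total: 1 + 3 + 3 = 7.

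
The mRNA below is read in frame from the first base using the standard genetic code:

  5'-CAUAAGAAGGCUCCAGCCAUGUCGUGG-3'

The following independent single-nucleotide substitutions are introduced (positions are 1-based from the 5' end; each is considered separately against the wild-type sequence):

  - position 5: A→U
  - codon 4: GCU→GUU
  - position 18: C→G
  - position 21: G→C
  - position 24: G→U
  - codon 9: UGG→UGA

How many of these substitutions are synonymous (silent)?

Codon 2: AAG (Lys) → AUG (Met) — missense.
Codon 4: GCU (Ala) → GUU (Val) — missense.
Codon 6: GCC (Ala) → GCG (Ala) — synonymous.
Codon 7: AUG (Met) → AUC (Ile) — missense.
Codon 8: UCG (Ser) → UCU (Ser) — synonymous.
Codon 9: UGG (Trp) → UGA (Stop) — nonsense.
Synonymous: 2 of 6.

2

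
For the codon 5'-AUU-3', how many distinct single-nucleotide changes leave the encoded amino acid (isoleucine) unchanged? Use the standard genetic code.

2

Position 1: none → 0 synonymous.
Position 2: none → 0 synonymous.
Position 3: AUC, AUA → 2 synonymous.
Total: 0 + 0 + 2 = 2.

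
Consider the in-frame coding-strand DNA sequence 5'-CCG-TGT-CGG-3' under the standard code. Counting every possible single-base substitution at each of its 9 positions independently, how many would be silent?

8

Codon 1 (CCG, Pro): 3 synonymous substitutions.
Codon 2 (TGT, Cys): 1 synonymous substitution.
Codon 3 (CGG, Arg): 4 synonymous substitutions.
Total: 3 + 1 + 4 = 8.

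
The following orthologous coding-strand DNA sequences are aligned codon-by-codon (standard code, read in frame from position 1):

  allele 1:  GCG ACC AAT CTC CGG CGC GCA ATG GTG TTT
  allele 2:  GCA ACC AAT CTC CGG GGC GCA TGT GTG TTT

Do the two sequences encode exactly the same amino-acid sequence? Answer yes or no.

no

Codon 1: GCG Ala / GCA Ala — synonymous.
Codon 2: ACC Thr / ACC Thr — identical.
Codon 3: AAT Asn / AAT Asn — identical.
Codon 4: CTC Leu / CTC Leu — identical.
Codon 5: CGG Arg / CGG Arg — identical.
Codon 6: CGC Arg / GGC Gly — nonsynonymous.
Codon 7: GCA Ala / GCA Ala — identical.
Codon 8: ATG Met / TGT Cys — nonsynonymous.
Codon 9: GTG Val / GTG Val — identical.
Codon 10: TTT Phe / TTT Phe — identical.
Nonsynonymous differences: 2 → different protein.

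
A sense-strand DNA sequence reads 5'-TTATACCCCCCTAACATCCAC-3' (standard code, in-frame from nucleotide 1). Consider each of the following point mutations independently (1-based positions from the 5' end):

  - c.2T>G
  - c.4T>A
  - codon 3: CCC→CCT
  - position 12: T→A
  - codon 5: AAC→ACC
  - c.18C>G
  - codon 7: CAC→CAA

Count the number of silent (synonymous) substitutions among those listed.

2

Codon 1: TTA (Leu) → TGA (Stop) — nonsense.
Codon 2: TAC (Tyr) → AAC (Asn) — missense.
Codon 3: CCC (Pro) → CCT (Pro) — synonymous.
Codon 4: CCT (Pro) → CCA (Pro) — synonymous.
Codon 5: AAC (Asn) → ACC (Thr) — missense.
Codon 6: ATC (Ile) → ATG (Met) — missense.
Codon 7: CAC (His) → CAA (Gln) — missense.
Synonymous: 2 of 7.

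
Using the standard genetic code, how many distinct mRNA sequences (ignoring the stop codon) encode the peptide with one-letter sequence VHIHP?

192

Val: 4 codons.
His: 2 codons.
Ile: 3 codons.
His: 2 codons.
Pro: 4 codons.
4 × 2 × 3 × 2 × 4 = 192.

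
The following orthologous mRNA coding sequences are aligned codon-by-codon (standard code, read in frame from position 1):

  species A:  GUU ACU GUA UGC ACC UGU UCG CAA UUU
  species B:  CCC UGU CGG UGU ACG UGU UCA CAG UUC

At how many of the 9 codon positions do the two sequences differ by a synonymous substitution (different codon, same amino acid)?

5

Codon 1: GUU Val / CCC Pro — nonsynonymous.
Codon 2: ACU Thr / UGU Cys — nonsynonymous.
Codon 3: GUA Val / CGG Arg — nonsynonymous.
Codon 4: UGC Cys / UGU Cys — synonymous.
Codon 5: ACC Thr / ACG Thr — synonymous.
Codon 6: UGU Cys / UGU Cys — identical.
Codon 7: UCG Ser / UCA Ser — synonymous.
Codon 8: CAA Gln / CAG Gln — synonymous.
Codon 9: UUU Phe / UUC Phe — synonymous.
Synonymous differences: 5.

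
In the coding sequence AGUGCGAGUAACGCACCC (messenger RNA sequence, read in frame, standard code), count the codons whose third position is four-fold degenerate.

3

Codon 1 AGU (Ser): third position 2-fold.
Codon 2 GCG (Ala): third position 4-fold.
Codon 3 AGU (Ser): third position 2-fold.
Codon 4 AAC (Asn): third position 2-fold.
Codon 5 GCA (Ala): third position 4-fold.
Codon 6 CCC (Pro): third position 4-fold.
Four-fold degenerate third positions: 3.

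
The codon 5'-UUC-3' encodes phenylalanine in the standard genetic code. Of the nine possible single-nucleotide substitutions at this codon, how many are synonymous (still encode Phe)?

1

Position 1: none → 0 synonymous.
Position 2: none → 0 synonymous.
Position 3: UUU → 1 synonymous.
Total: 0 + 0 + 1 = 1.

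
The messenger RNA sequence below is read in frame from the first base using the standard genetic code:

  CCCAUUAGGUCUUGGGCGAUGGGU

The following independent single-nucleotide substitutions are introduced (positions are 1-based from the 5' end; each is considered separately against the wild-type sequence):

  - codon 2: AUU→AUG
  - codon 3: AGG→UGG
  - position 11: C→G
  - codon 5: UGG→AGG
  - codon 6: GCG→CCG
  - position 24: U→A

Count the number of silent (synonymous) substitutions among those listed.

Codon 2: AUU (Ile) → AUG (Met) — missense.
Codon 3: AGG (Arg) → UGG (Trp) — missense.
Codon 4: UCU (Ser) → UGU (Cys) — missense.
Codon 5: UGG (Trp) → AGG (Arg) — missense.
Codon 6: GCG (Ala) → CCG (Pro) — missense.
Codon 8: GGU (Gly) → GGA (Gly) — synonymous.
Synonymous: 1 of 6.

1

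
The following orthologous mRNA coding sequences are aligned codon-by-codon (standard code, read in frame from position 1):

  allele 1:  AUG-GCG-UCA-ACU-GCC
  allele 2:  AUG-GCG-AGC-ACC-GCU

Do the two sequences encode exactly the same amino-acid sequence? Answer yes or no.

Codon 1: AUG Met / AUG Met — identical.
Codon 2: GCG Ala / GCG Ala — identical.
Codon 3: UCA Ser / AGC Ser — synonymous.
Codon 4: ACU Thr / ACC Thr — synonymous.
Codon 5: GCC Ala / GCU Ala — synonymous.
Nonsynonymous differences: 0 → same protein.

yes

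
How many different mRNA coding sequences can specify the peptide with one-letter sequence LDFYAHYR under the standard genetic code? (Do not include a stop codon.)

4608

Leu: 6 codons.
Asp: 2 codons.
Phe: 2 codons.
Tyr: 2 codons.
Ala: 4 codons.
His: 2 codons.
Tyr: 2 codons.
Arg: 6 codons.
6 × 2 × 2 × 2 × 4 × 2 × 2 × 6 = 4608.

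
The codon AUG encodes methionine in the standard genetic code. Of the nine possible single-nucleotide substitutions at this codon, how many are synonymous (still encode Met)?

Position 1: none → 0 synonymous.
Position 2: none → 0 synonymous.
Position 3: none → 0 synonymous.
Total: 0 + 0 + 0 = 0.

0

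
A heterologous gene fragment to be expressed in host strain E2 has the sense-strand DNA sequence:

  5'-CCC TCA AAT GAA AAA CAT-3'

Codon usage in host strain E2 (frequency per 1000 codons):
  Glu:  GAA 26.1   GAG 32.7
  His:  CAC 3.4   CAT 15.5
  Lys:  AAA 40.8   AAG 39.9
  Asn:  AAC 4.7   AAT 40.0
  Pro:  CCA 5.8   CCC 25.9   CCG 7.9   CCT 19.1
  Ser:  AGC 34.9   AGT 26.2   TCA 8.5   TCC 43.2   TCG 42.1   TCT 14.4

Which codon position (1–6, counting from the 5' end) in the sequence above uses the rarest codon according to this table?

Codon 1 CCC (Pro): 25.9 per 1000.
Codon 2 TCA (Ser): 8.5 per 1000.
Codon 3 AAT (Asn): 40.0 per 1000.
Codon 4 GAA (Glu): 26.1 per 1000.
Codon 5 AAA (Lys): 40.8 per 1000.
Codon 6 CAT (His): 15.5 per 1000.
Lowest frequency is 8.5 at codon 2.

2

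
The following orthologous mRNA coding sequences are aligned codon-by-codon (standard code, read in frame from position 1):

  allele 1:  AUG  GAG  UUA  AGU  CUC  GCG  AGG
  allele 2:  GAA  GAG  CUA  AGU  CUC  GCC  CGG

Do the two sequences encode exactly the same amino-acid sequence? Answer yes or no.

Codon 1: AUG Met / GAA Glu — nonsynonymous.
Codon 2: GAG Glu / GAG Glu — identical.
Codon 3: UUA Leu / CUA Leu — synonymous.
Codon 4: AGU Ser / AGU Ser — identical.
Codon 5: CUC Leu / CUC Leu — identical.
Codon 6: GCG Ala / GCC Ala — synonymous.
Codon 7: AGG Arg / CGG Arg — synonymous.
Nonsynonymous differences: 1 → different protein.

no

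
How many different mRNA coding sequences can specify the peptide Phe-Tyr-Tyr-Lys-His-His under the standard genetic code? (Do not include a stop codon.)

Phe: 2 codons.
Tyr: 2 codons.
Tyr: 2 codons.
Lys: 2 codons.
His: 2 codons.
His: 2 codons.
2 × 2 × 2 × 2 × 2 × 2 = 64.

64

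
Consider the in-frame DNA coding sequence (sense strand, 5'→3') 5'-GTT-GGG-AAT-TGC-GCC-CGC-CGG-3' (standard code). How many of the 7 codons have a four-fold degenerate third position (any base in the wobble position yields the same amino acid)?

Codon 1 GTT (Val): third position 4-fold.
Codon 2 GGG (Gly): third position 4-fold.
Codon 3 AAT (Asn): third position 2-fold.
Codon 4 TGC (Cys): third position 2-fold.
Codon 5 GCC (Ala): third position 4-fold.
Codon 6 CGC (Arg): third position 4-fold.
Codon 7 CGG (Arg): third position 4-fold.
Four-fold degenerate third positions: 5.

5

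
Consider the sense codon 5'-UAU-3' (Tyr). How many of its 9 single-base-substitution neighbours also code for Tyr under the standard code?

Position 1: none → 0 synonymous.
Position 2: none → 0 synonymous.
Position 3: UAC → 1 synonymous.
Total: 0 + 0 + 1 = 1.

1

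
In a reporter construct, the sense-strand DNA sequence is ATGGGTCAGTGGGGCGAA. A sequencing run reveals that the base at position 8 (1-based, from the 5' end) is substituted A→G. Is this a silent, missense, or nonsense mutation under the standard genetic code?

Position 8 falls in codon 3: CAG → Gln.
After the substitution the codon is CGG → Arg.
Gln ≠ Arg, so this is a missense mutation.

missense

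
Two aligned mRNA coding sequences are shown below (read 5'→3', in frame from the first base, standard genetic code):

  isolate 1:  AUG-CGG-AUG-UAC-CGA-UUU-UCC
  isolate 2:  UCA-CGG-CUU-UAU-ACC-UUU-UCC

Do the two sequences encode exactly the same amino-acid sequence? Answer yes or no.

no

Codon 1: AUG Met / UCA Ser — nonsynonymous.
Codon 2: CGG Arg / CGG Arg — identical.
Codon 3: AUG Met / CUU Leu — nonsynonymous.
Codon 4: UAC Tyr / UAU Tyr — synonymous.
Codon 5: CGA Arg / ACC Thr — nonsynonymous.
Codon 6: UUU Phe / UUU Phe — identical.
Codon 7: UCC Ser / UCC Ser — identical.
Nonsynonymous differences: 3 → different protein.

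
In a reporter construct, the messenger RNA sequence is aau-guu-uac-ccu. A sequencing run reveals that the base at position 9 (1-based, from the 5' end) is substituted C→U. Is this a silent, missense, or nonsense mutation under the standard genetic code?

Position 9 falls in codon 3: UAC → Tyr.
After the substitution the codon is UAU → Tyr.
Both encode Tyr, so the change is synonymous.

silent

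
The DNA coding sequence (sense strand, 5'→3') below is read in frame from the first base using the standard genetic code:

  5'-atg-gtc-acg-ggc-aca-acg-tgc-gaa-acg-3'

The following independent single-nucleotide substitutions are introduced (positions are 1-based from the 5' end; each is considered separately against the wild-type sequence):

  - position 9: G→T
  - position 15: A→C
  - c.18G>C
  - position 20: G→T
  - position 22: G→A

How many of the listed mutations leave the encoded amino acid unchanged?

Codon 3: ACG (Thr) → ACT (Thr) — synonymous.
Codon 5: ACA (Thr) → ACC (Thr) — synonymous.
Codon 6: ACG (Thr) → ACC (Thr) — synonymous.
Codon 7: TGC (Cys) → TTC (Phe) — missense.
Codon 8: GAA (Glu) → AAA (Lys) — missense.
Synonymous: 3 of 5.

3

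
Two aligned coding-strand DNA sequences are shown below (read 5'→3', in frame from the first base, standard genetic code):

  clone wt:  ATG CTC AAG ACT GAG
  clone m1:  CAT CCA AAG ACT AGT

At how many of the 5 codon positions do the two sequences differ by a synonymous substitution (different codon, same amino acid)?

0

Codon 1: ATG Met / CAT His — nonsynonymous.
Codon 2: CTC Leu / CCA Pro — nonsynonymous.
Codon 3: AAG Lys / AAG Lys — identical.
Codon 4: ACT Thr / ACT Thr — identical.
Codon 5: GAG Glu / AGT Ser — nonsynonymous.
Synonymous differences: 0.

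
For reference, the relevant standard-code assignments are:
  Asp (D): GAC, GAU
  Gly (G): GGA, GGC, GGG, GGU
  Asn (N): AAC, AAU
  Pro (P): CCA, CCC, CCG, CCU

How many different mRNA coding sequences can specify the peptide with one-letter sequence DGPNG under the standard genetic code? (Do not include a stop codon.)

256

Asp: 2 codons.
Gly: 4 codons.
Pro: 4 codons.
Asn: 2 codons.
Gly: 4 codons.
2 × 4 × 4 × 2 × 4 = 256.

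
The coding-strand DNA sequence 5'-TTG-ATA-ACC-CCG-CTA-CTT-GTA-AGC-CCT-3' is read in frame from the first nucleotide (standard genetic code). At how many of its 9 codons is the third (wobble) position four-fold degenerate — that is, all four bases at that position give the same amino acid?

Codon 1 TTG (Leu): third position 2-fold.
Codon 2 ATA (Ile): third position 3-fold.
Codon 3 ACC (Thr): third position 4-fold.
Codon 4 CCG (Pro): third position 4-fold.
Codon 5 CTA (Leu): third position 4-fold.
Codon 6 CTT (Leu): third position 4-fold.
Codon 7 GTA (Val): third position 4-fold.
Codon 8 AGC (Ser): third position 2-fold.
Codon 9 CCT (Pro): third position 4-fold.
Four-fold degenerate third positions: 6.

6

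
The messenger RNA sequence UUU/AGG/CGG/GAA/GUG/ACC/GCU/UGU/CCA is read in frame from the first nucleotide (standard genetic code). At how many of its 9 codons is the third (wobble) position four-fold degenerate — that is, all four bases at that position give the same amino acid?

Codon 1 UUU (Phe): third position 2-fold.
Codon 2 AGG (Arg): third position 2-fold.
Codon 3 CGG (Arg): third position 4-fold.
Codon 4 GAA (Glu): third position 2-fold.
Codon 5 GUG (Val): third position 4-fold.
Codon 6 ACC (Thr): third position 4-fold.
Codon 7 GCU (Ala): third position 4-fold.
Codon 8 UGU (Cys): third position 2-fold.
Codon 9 CCA (Pro): third position 4-fold.
Four-fold degenerate third positions: 5.

5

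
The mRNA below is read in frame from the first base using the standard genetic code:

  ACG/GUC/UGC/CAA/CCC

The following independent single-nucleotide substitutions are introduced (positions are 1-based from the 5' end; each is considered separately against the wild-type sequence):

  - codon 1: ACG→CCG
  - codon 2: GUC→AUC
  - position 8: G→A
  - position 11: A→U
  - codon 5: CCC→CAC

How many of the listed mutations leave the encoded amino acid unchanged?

0

Codon 1: ACG (Thr) → CCG (Pro) — missense.
Codon 2: GUC (Val) → AUC (Ile) — missense.
Codon 3: UGC (Cys) → UAC (Tyr) — missense.
Codon 4: CAA (Gln) → CUA (Leu) — missense.
Codon 5: CCC (Pro) → CAC (His) — missense.
Synonymous: 0 of 5.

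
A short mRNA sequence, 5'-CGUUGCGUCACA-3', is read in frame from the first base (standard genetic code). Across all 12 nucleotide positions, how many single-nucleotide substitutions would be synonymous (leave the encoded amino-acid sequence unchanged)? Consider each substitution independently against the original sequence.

Codon 1 (CGU, Arg): 3 synonymous substitutions.
Codon 2 (UGC, Cys): 1 synonymous substitution.
Codon 3 (GUC, Val): 3 synonymous substitutions.
Codon 4 (ACA, Thr): 3 synonymous substitutions.
Total: 3 + 1 + 3 + 3 = 10.

10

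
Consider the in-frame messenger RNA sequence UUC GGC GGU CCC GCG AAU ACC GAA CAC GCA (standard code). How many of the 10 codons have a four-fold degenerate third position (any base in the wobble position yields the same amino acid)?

6

Codon 1 UUC (Phe): third position 2-fold.
Codon 2 GGC (Gly): third position 4-fold.
Codon 3 GGU (Gly): third position 4-fold.
Codon 4 CCC (Pro): third position 4-fold.
Codon 5 GCG (Ala): third position 4-fold.
Codon 6 AAU (Asn): third position 2-fold.
Codon 7 ACC (Thr): third position 4-fold.
Codon 8 GAA (Glu): third position 2-fold.
Codon 9 CAC (His): third position 2-fold.
Codon 10 GCA (Ala): third position 4-fold.
Four-fold degenerate third positions: 6.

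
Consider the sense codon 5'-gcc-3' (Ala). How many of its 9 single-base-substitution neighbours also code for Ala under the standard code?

3

Position 1: none → 0 synonymous.
Position 2: none → 0 synonymous.
Position 3: GCU, GCA, GCG → 3 synonymous.
Total: 0 + 0 + 3 = 3.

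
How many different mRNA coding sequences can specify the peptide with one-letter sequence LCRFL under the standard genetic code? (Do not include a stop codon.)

864

Leu: 6 codons.
Cys: 2 codons.
Arg: 6 codons.
Phe: 2 codons.
Leu: 6 codons.
6 × 2 × 6 × 2 × 6 = 864.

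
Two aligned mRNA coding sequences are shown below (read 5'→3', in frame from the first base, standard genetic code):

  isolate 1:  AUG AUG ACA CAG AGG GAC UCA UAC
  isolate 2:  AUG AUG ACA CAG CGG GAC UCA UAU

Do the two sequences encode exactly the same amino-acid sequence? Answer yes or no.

yes

Codon 1: AUG Met / AUG Met — identical.
Codon 2: AUG Met / AUG Met — identical.
Codon 3: ACA Thr / ACA Thr — identical.
Codon 4: CAG Gln / CAG Gln — identical.
Codon 5: AGG Arg / CGG Arg — synonymous.
Codon 6: GAC Asp / GAC Asp — identical.
Codon 7: UCA Ser / UCA Ser — identical.
Codon 8: UAC Tyr / UAU Tyr — synonymous.
Nonsynonymous differences: 0 → same protein.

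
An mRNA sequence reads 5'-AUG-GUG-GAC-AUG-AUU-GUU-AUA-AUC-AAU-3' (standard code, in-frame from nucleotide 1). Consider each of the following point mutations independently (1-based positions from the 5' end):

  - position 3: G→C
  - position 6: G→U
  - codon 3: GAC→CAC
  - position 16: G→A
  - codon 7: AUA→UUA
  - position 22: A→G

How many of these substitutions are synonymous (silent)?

1

Codon 1: AUG (Met) → AUC (Ile) — missense.
Codon 2: GUG (Val) → GUU (Val) — synonymous.
Codon 3: GAC (Asp) → CAC (His) — missense.
Codon 6: GUU (Val) → AUU (Ile) — missense.
Codon 7: AUA (Ile) → UUA (Leu) — missense.
Codon 8: AUC (Ile) → GUC (Val) — missense.
Synonymous: 1 of 6.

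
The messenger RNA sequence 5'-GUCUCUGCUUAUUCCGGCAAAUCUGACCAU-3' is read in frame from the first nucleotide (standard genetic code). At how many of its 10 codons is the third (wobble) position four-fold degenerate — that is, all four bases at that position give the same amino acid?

Codon 1 GUC (Val): third position 4-fold.
Codon 2 UCU (Ser): third position 4-fold.
Codon 3 GCU (Ala): third position 4-fold.
Codon 4 UAU (Tyr): third position 2-fold.
Codon 5 UCC (Ser): third position 4-fold.
Codon 6 GGC (Gly): third position 4-fold.
Codon 7 AAA (Lys): third position 2-fold.
Codon 8 UCU (Ser): third position 4-fold.
Codon 9 GAC (Asp): third position 2-fold.
Codon 10 CAU (His): third position 2-fold.
Four-fold degenerate third positions: 6.

6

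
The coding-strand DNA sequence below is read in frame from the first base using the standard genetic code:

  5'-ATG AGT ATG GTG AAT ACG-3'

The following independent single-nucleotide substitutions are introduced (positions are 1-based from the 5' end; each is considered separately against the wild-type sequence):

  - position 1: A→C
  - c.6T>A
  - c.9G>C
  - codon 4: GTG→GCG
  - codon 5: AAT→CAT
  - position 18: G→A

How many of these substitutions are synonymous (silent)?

Codon 1: ATG (Met) → CTG (Leu) — missense.
Codon 2: AGT (Ser) → AGA (Arg) — missense.
Codon 3: ATG (Met) → ATC (Ile) — missense.
Codon 4: GTG (Val) → GCG (Ala) — missense.
Codon 5: AAT (Asn) → CAT (His) — missense.
Codon 6: ACG (Thr) → ACA (Thr) — synonymous.
Synonymous: 1 of 6.

1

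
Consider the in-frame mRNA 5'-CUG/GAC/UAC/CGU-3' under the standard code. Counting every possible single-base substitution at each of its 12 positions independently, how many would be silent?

9

Codon 1 (CUG, Leu): 4 synonymous substitutions.
Codon 2 (GAC, Asp): 1 synonymous substitution.
Codon 3 (UAC, Tyr): 1 synonymous substitution.
Codon 4 (CGU, Arg): 3 synonymous substitutions.
Total: 4 + 1 + 1 + 3 = 9.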